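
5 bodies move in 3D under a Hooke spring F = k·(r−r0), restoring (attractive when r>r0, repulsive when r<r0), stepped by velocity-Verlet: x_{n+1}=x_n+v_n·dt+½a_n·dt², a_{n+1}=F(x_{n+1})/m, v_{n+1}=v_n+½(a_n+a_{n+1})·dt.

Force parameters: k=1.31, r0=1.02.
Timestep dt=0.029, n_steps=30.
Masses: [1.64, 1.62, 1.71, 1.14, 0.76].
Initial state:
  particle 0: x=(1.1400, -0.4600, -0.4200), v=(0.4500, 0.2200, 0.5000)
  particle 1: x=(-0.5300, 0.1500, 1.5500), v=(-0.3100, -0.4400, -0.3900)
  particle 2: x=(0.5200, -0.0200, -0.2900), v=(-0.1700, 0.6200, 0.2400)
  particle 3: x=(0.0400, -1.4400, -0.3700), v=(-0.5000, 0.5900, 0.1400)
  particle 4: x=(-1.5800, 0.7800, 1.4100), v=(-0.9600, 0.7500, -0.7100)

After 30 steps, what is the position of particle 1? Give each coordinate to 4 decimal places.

step 0: x0=(1.1400, -0.4600, -0.4200) x1=(-0.5300, 0.1500, 1.5500) x2=(0.5200, -0.0200, -0.2900) x3=(0.0400, -1.4400, -0.3700) x4=(-1.5800, 0.7800, 1.4100)
step 1: x0=(1.1520, -0.4533, -0.4047) x1=(-0.5384, 0.1368, 1.5376) x2=(0.5143, -0.0019, -0.2824) x3=(0.0250, -1.4213, -0.3648) x4=(-1.6045, 0.7996, 1.3868)
step 2: x0=(1.1619, -0.4461, -0.3877) x1=(-0.5456, 0.1227, 1.5229) x2=(0.5073, 0.0163, -0.2735) x3=(0.0092, -1.3995, -0.3573) x4=(-1.6223, 0.8147, 1.3585)
step 3: x0=(1.1696, -0.4384, -0.3691) x1=(-0.5517, 0.1079, 1.5060) x2=(0.4987, 0.0347, -0.2633) x3=(-0.0076, -1.3747, -0.3476) x4=(-1.6334, 0.8254, 1.3253)
step 4: x0=(1.1752, -0.4301, -0.3490) x1=(-0.5567, 0.0924, 1.4870) x2=(0.4888, 0.0532, -0.2519) x3=(-0.0252, -1.3468, -0.3357) x4=(-1.6376, 0.8316, 1.2873)
step 5: x0=(1.1785, -0.4212, -0.3273) x1=(-0.5606, 0.0761, 1.4658) x2=(0.4775, 0.0718, -0.2393) x3=(-0.0437, -1.3160, -0.3217) x4=(-1.6351, 0.8335, 1.2446)
step 6: x0=(1.1796, -0.4119, -0.3042) x1=(-0.5633, 0.0593, 1.4427) x2=(0.4648, 0.0905, -0.2256) x3=(-0.0629, -1.2824, -0.3058) x4=(-1.6259, 0.8310, 1.1976)
step 7: x0=(1.1785, -0.4020, -0.2797) x1=(-0.5651, 0.0419, 1.4177) x2=(0.4508, 0.1093, -0.2108) x3=(-0.0828, -1.2460, -0.2879) x4=(-1.6101, 0.8244, 1.1464)
step 8: x0=(1.1752, -0.3915, -0.2539) x1=(-0.5658, 0.0240, 1.3907) x2=(0.4355, 0.1281, -0.1950) x3=(-0.1034, -1.2070, -0.2682) x4=(-1.5879, 0.8136, 1.0914)
step 9: x0=(1.1697, -0.3806, -0.2268) x1=(-0.5655, 0.0056, 1.3620) x2=(0.4190, 0.1469, -0.1783) x3=(-0.1246, -1.1654, -0.2468) x4=(-1.5595, 0.7989, 1.0327)
step 10: x0=(1.1621, -0.3692, -0.1985) x1=(-0.5642, -0.0131, 1.3317) x2=(0.4013, 0.1657, -0.1607) x3=(-0.1463, -1.1215, -0.2238) x4=(-1.5250, 0.7804, 0.9707)
step 11: x0=(1.1523, -0.3573, -0.1691) x1=(-0.5620, -0.0321, 1.2997) x2=(0.3825, 0.1845, -0.1423) x3=(-0.1684, -1.0754, -0.1994) x4=(-1.4849, 0.7584, 0.9057)
step 12: x0=(1.1405, -0.3450, -0.1387) x1=(-0.5589, -0.0515, 1.2663) x2=(0.3627, 0.2033, -0.1231) x3=(-0.1910, -1.0272, -0.1736) x4=(-1.4393, 0.7331, 0.8379)
step 13: x0=(1.1267, -0.3323, -0.1074) x1=(-0.5549, -0.0710, 1.2315) x2=(0.3419, 0.2220, -0.1033) x3=(-0.2138, -0.9772, -0.1467) x4=(-1.3887, 0.7046, 0.7679)
step 14: x0=(1.1110, -0.3193, -0.0752) x1=(-0.5501, -0.0908, 1.1954) x2=(0.3202, 0.2407, -0.0829) x3=(-0.2369, -0.9255, -0.1188) x4=(-1.3334, 0.6733, 0.6957)
step 15: x0=(1.0934, -0.3058, -0.0423) x1=(-0.5445, -0.1106, 1.1583) x2=(0.2978, 0.2592, -0.0619) x3=(-0.2601, -0.8722, -0.0899) x4=(-1.2737, 0.6395, 0.6219)
step 16: x0=(1.0740, -0.2921, -0.0087) x1=(-0.5381, -0.1305, 1.1201) x2=(0.2746, 0.2777, -0.0406) x3=(-0.2833, -0.8177, -0.0604) x4=(-1.2102, 0.6034, 0.5466)
step 17: x0=(1.0530, -0.2780, 0.0255) x1=(-0.5311, -0.1505, 1.0810) x2=(0.2509, 0.2960, -0.0188) x3=(-0.3065, -0.7620, -0.0302) x4=(-1.1431, 0.5653, 0.4703)
step 18: x0=(1.0303, -0.2637, 0.0601) x1=(-0.5234, -0.1705, 1.0413) x2=(0.2266, 0.3142, 0.0032) x3=(-0.3296, -0.7055, 0.0003) x4=(-1.0731, 0.5256, 0.3932)
step 19: x0=(1.0062, -0.2492, 0.0952) x1=(-0.5151, -0.1904, 1.0009) x2=(0.2020, 0.3323, 0.0255) x3=(-0.3526, -0.6482, 0.0312) x4=(-1.0005, 0.4845, 0.3155)
step 20: x0=(0.9806, -0.2344, 0.1306) x1=(-0.5063, -0.2102, 0.9600) x2=(0.1771, 0.3503, 0.0480) x3=(-0.3752, -0.5905, 0.0621) x4=(-0.9258, 0.4424, 0.2376)
step 21: x0=(0.9538, -0.2196, 0.1663) x1=(-0.4970, -0.2300, 0.9188) x2=(0.1519, 0.3683, 0.0706) x3=(-0.3976, -0.5325, 0.0931) x4=(-0.8495, 0.3996, 0.1596)
step 22: x0=(0.9259, -0.2046, 0.2021) x1=(-0.4873, -0.2496, 0.8774) x2=(0.1267, 0.3861, 0.0932) x3=(-0.4195, -0.4744, 0.1240) x4=(-0.7719, 0.3563, 0.0816)
step 23: x0=(0.8969, -0.1895, 0.2380) x1=(-0.4772, -0.2692, 0.8359) x2=(0.1015, 0.4039, 0.1160) x3=(-0.4411, -0.4164, 0.1547) x4=(-0.6935, 0.3127, 0.0037)
step 24: x0=(0.8669, -0.1743, 0.2740) x1=(-0.4668, -0.2886, 0.7944) x2=(0.0765, 0.4217, 0.1388) x3=(-0.4622, -0.3587, 0.1851) x4=(-0.6146, 0.2692, -0.0742)
step 25: x0=(0.8362, -0.1591, 0.3100) x1=(-0.4561, -0.3079, 0.7530) x2=(0.0515, 0.4395, 0.1617) x3=(-0.4831, -0.3013, 0.2154) x4=(-0.5354, 0.2257, -0.1521)
step 26: x0=(0.8047, -0.1438, 0.3460) x1=(-0.4451, -0.3271, 0.7118) x2=(0.0268, 0.4574, 0.1847) x3=(-0.5037, -0.2443, 0.2453) x4=(-0.4560, 0.1824, -0.2303)
step 27: x0=(0.7726, -0.1286, 0.3818) x1=(-0.4339, -0.3464, 0.6709) x2=(0.0022, 0.4755, 0.2078) x3=(-0.5241, -0.1875, 0.2751) x4=(-0.3764, 0.1390, -0.3089)
step 28: x0=(0.7400, -0.1133, 0.4176) x1=(-0.4224, -0.3657, 0.6303) x2=(-0.0222, 0.4937, 0.2310) x3=(-0.5446, -0.1307, 0.3047) x4=(-0.2964, 0.0956, -0.3879)
step 29: x0=(0.7069, -0.0981, 0.4533) x1=(-0.4107, -0.3852, 0.5899) x2=(-0.0465, 0.5122, 0.2544) x3=(-0.5652, -0.0739, 0.3340) x4=(-0.2162, 0.0519, -0.4671)
step 30: x0=(0.6735, -0.0828, 0.4889) x1=(-0.3987, -0.4049, 0.5496) x2=(-0.0707, 0.5308, 0.2778) x3=(-0.5860, -0.0168, 0.3632) x4=(-0.1356, 0.0080, -0.5461)

(-0.3987, -0.4049, 0.5496)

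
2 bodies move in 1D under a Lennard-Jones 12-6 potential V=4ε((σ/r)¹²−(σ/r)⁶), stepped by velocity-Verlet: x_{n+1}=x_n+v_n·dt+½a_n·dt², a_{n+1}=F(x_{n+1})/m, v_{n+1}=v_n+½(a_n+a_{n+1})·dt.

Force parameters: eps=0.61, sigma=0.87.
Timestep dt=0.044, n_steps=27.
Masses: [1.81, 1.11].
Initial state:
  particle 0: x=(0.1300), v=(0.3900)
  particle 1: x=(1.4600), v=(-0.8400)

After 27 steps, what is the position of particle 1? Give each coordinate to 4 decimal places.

(1.7080)

step 0: x0=(0.1300) x1=(1.4600)
step 1: x0=(0.1475) x1=(1.4224)
step 2: x0=(0.1661) x1=(1.3832)
step 3: x0=(0.1859) x1=(1.3419)
step 4: x0=(0.2072) x1=(1.2981)
step 5: x0=(0.2304) x1=(1.2514)
step 6: x0=(0.2549) x1=(1.2024)
step 7: x0=(0.2775) x1=(1.1566)
step 8: x0=(0.2854) x1=(1.1348)
step 9: x0=(0.2654) x1=(1.1584)
step 10: x0=(0.2348) x1=(1.1993)
step 11: x0=(0.2035) x1=(1.2414)
step 12: x0=(0.1738) x1=(1.2808)
step 13: x0=(0.1459) x1=(1.3174)
step 14: x0=(0.1195) x1=(1.3515)
step 15: x0=(0.0942) x1=(1.3837)
step 16: x0=(0.0699) x1=(1.4143)
step 17: x0=(0.0463) x1=(1.4438)
step 18: x0=(0.0233) x1=(1.4723)
step 19: x0=(0.0008) x1=(1.5001)
step 20: x0=(-0.0214) x1=(1.5273)
step 21: x0=(-0.0433) x1=(1.5540)
step 22: x0=(-0.0649) x1=(1.5803)
step 23: x0=(-0.0864) x1=(1.6063)
step 24: x0=(-0.1076) x1=(1.6320)
step 25: x0=(-0.1288) x1=(1.6575)
step 26: x0=(-0.1498) x1=(1.6828)
step 27: x0=(-0.1707) x1=(1.7080)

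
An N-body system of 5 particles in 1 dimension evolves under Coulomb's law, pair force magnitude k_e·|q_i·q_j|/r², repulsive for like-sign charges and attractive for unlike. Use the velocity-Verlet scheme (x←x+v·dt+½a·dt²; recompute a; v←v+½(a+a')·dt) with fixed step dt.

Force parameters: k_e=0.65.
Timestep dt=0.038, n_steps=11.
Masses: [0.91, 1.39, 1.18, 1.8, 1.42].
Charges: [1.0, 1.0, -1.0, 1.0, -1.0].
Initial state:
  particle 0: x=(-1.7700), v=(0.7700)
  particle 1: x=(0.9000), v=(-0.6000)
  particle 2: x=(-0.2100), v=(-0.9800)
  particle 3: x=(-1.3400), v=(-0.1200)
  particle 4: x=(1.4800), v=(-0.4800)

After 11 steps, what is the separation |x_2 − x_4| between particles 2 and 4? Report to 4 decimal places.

step 0: x0=(-1.7700) x1=(0.9000) x2=(-0.2100) x3=(-1.3400) x4=(1.4800)
step 1: x0=(-1.7433) x1=(0.8780) x2=(-0.2475) x3=(-1.3430) x4=(1.4608)
step 2: x0=(-1.7227) x1=(0.8578) x2=(-0.2857) x3=(-1.3423) x4=(1.4398)
step 3: x0=(-1.7087) x1=(0.8392) x2=(-0.3247) x3=(-1.3376) x4=(1.4168)
step 4: x0=(-1.7018) x1=(0.8225) x2=(-0.3645) x3=(-1.3286) x4=(1.3920)
step 5: x0=(-1.7017) x1=(0.8075) x2=(-0.4053) x3=(-1.3154) x4=(1.3652)
step 6: x0=(-1.7080) x1=(0.7946) x2=(-0.4473) x3=(-1.2981) x4=(1.3363)
step 7: x0=(-1.7198) x1=(0.7838) x2=(-0.4906) x3=(-1.2770) x4=(1.3051)
step 8: x0=(-1.7363) x1=(0.7753) x2=(-0.5354) x3=(-1.2524) x4=(1.2716)
step 9: x0=(-1.7565) x1=(0.7694) x2=(-0.5822) x3=(-1.2247) x4=(1.2355)
step 10: x0=(-1.7796) x1=(0.7665) x2=(-0.6312) x3=(-1.1939) x4=(1.1963)
step 11: x0=(-1.8050) x1=(0.7673) x2=(-0.6832) x3=(-1.1600) x4=(1.1535)

1.8367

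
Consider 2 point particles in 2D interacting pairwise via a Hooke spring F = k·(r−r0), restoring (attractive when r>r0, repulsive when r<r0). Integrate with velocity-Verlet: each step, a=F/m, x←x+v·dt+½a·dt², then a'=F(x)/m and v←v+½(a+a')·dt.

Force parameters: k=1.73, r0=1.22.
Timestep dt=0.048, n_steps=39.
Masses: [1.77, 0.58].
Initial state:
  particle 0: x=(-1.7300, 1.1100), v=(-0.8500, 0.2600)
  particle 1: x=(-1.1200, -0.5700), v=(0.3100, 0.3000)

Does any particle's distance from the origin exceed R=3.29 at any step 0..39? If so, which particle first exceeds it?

step 0: x0=(-1.7300, 1.1100) x1=(-1.1200, -0.5700)
step 1: x0=(-1.7706, 1.1219) x1=(-1.1058, -0.5538)
step 2: x0=(-1.8107, 1.1325) x1=(-1.0930, -0.5338)
step 3: x0=(-1.8502, 1.1420) x1=(-1.0819, -0.5101)
step 4: x0=(-1.8892, 1.1502) x1=(-1.0725, -0.4827)
step 5: x0=(-1.9276, 1.1572) x1=(-1.0650, -0.4515)
step 6: x0=(-1.9654, 1.1629) x1=(-1.0595, -0.4166)
step 7: x0=(-2.0024, 1.1675) x1=(-1.0560, -0.3782)
step 8: x0=(-2.0388, 1.1710) x1=(-1.0546, -0.3363)
step 9: x0=(-2.0745, 1.1734) x1=(-1.0554, -0.2911)
step 10: x0=(-2.1094, 1.1747) x1=(-1.0585, -0.2426)
step 11: x0=(-2.1436, 1.1751) x1=(-1.0637, -0.1912)
step 12: x0=(-2.1771, 1.1745) x1=(-1.0712, -0.1370)
step 13: x0=(-2.2098, 1.1731) x1=(-1.0809, -0.0801)
step 14: x0=(-2.2419, 1.1709) x1=(-1.0927, -0.0209)
step 15: x0=(-2.2733, 1.1679) x1=(-1.1066, 0.0405)
step 16: x0=(-2.3040, 1.1644) x1=(-1.1225, 0.1038)
step 17: x0=(-2.3341, 1.1603) x1=(-1.1402, 0.1688)
step 18: x0=(-2.3636, 1.1557) x1=(-1.1597, 0.2352)
step 19: x0=(-2.3926, 1.1507) x1=(-1.1809, 0.3029)
step 20: x0=(-2.4211, 1.1454) x1=(-1.2035, 0.3716)
step 21: x0=(-2.4492, 1.1398) x1=(-1.2273, 0.4411)
step 22: x0=(-2.4770, 1.1341) x1=(-1.2523, 0.5113)
step 23: x0=(-2.5044, 1.1281) x1=(-1.2783, 0.5819)
step 24: x0=(-2.5316, 1.1220) x1=(-1.3050, 0.6529)
step 25: x0=(-2.5585, 1.1159) x1=(-1.3323, 0.7241)
step 26: x0=(-2.5854, 1.1097) x1=(-1.3601, 0.7955)
step 27: x0=(-2.6121, 1.1035) x1=(-1.3881, 0.8669)
step 28: x0=(-2.6388, 1.0973) x1=(-1.4163, 0.9384)
step 29: x0=(-2.6654, 1.0911) x1=(-1.4447, 1.0098)
step 30: x0=(-2.6920, 1.0849) x1=(-1.4730, 1.0813)
step 31: x0=(-2.7187, 1.0786) x1=(-1.5013, 1.1528)
step 32: x0=(-2.7453, 1.0724) x1=(-1.5297, 1.2243)
step 33: x0=(-2.7720, 1.0662) x1=(-1.5580, 1.2957)
step 34: x0=(-2.7986, 1.0600) x1=(-1.5865, 1.3672)
step 35: x0=(-2.8251, 1.0538) x1=(-1.6152, 1.4386)
step 36: x0=(-2.8515, 1.0476) x1=(-1.6442, 1.5099)
step 37: x0=(-2.8778, 1.0415) x1=(-1.6736, 1.5810)
step 38: x0=(-2.9038, 1.0355) x1=(-1.7037, 1.6518)
step 39: x0=(-2.9296, 1.0296) x1=(-1.7346, 1.7223)

no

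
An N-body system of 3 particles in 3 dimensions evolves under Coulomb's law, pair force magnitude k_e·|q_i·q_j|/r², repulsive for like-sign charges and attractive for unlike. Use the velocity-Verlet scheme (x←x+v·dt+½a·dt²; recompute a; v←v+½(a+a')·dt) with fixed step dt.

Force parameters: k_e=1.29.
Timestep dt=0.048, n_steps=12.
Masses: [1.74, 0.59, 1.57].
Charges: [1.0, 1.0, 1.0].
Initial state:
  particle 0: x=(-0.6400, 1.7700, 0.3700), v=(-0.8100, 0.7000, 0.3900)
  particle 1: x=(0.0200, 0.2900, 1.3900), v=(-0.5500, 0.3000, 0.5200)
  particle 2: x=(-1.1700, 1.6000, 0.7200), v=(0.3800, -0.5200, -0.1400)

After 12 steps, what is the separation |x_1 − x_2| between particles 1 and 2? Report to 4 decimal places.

1.6380

step 0: x0=(-0.6400, 1.7700, 0.3700) x1=(0.0200, 0.2900, 1.3900) x2=(-1.1700, 1.6000, 0.7200)
step 1: x0=(-0.6774, 1.8043, 0.3875) x1=(-0.0057, 0.3034, 1.4156) x2=(-1.1537, 1.5747, 0.7144)
step 2: x0=(-0.7115, 1.8406, 0.4025) x1=(-0.0301, 0.3147, 1.4424) x2=(-1.1415, 1.5479, 0.7111)
step 3: x0=(-0.7425, 1.8794, 0.4149) x1=(-0.0530, 0.3240, 1.4706) x2=(-1.1333, 1.5190, 0.7102)
step 4: x0=(-0.7706, 1.9214, 0.4248) x1=(-0.0746, 0.3312, 1.5001) x2=(-1.1288, 1.4875, 0.7116)
step 5: x0=(-0.7965, 1.9666, 0.4325) x1=(-0.0947, 0.3365, 1.5309) x2=(-1.1273, 1.4531, 0.7148)
step 6: x0=(-0.8206, 2.0150, 0.4385) x1=(-0.1135, 0.3397, 1.5632) x2=(-1.1283, 1.4159, 0.7195)
step 7: x0=(-0.8435, 2.0663, 0.4430) x1=(-0.1309, 0.3410, 1.5969) x2=(-1.1311, 1.3763, 0.7252)
step 8: x0=(-0.8656, 2.1202, 0.4464) x1=(-0.1468, 0.3403, 1.6321) x2=(-1.1355, 1.3345, 0.7317)
step 9: x0=(-0.8871, 2.1764, 0.4489) x1=(-0.1614, 0.3378, 1.6688) x2=(-1.1409, 1.2909, 0.7385)
step 10: x0=(-0.9082, 2.2345, 0.4506) x1=(-0.1746, 0.3335, 1.7070) x2=(-1.1474, 1.2458, 0.7456)
step 11: x0=(-0.9290, 2.2942, 0.4518) x1=(-0.1864, 0.3274, 1.7467) x2=(-1.1546, 1.1996, 0.7527)
step 12: x0=(-0.9497, 2.3554, 0.4525) x1=(-0.1969, 0.3197, 1.7881) x2=(-1.1625, 1.1524, 0.7598)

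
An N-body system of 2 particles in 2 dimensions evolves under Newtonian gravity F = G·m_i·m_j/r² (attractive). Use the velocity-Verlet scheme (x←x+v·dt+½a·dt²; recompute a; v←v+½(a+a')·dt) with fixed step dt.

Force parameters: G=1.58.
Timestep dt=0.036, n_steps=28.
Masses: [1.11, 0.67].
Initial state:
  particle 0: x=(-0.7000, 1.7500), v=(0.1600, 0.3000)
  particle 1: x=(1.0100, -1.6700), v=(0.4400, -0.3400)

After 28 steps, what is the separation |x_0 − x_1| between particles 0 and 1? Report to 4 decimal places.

4.4393

step 0: x0=(-0.7000, 1.7500) x1=(1.0100, -1.6700)
step 1: x0=(-0.6942, 1.7608) x1=(1.0258, -1.6822)
step 2: x0=(-0.6884, 1.7714) x1=(1.0415, -1.6942)
step 3: x0=(-0.6825, 1.7820) x1=(1.0572, -1.7061)
step 4: x0=(-0.6766, 1.7925) x1=(1.0728, -1.7179)
step 5: x0=(-0.6707, 1.8030) x1=(1.0883, -1.7295)
step 6: x0=(-0.6647, 1.8133) x1=(1.1038, -1.7410)
step 7: x0=(-0.6587, 1.8236) x1=(1.1192, -1.7524)
step 8: x0=(-0.6526, 1.8338) x1=(1.1346, -1.7636)
step 9: x0=(-0.6465, 1.8439) x1=(1.1499, -1.7747)
step 10: x0=(-0.6404, 1.8540) x1=(1.1651, -1.7857)
step 11: x0=(-0.6342, 1.8639) x1=(1.1802, -1.7966)
step 12: x0=(-0.6280, 1.8738) x1=(1.1953, -1.8073)
step 13: x0=(-0.6218, 1.8837) x1=(1.2104, -1.8180)
step 14: x0=(-0.6155, 1.8934) x1=(1.2253, -1.8285)
step 15: x0=(-0.6092, 1.9031) x1=(1.2403, -1.8389)
step 16: x0=(-0.6028, 1.9127) x1=(1.2551, -1.8491)
step 17: x0=(-0.5964, 1.9223) x1=(1.2699, -1.8593)
step 18: x0=(-0.5900, 1.9317) x1=(1.2847, -1.8693)
step 19: x0=(-0.5836, 1.9411) x1=(1.2994, -1.8793)
step 20: x0=(-0.5771, 1.9505) x1=(1.3140, -1.8891)
step 21: x0=(-0.5706, 1.9597) x1=(1.3286, -1.8988)
step 22: x0=(-0.5640, 1.9690) x1=(1.3431, -1.9084)
step 23: x0=(-0.5574, 1.9781) x1=(1.3576, -1.9179)
step 24: x0=(-0.5508, 1.9872) x1=(1.3720, -1.9272)
step 25: x0=(-0.5442, 1.9962) x1=(1.3864, -1.9365)
step 26: x0=(-0.5375, 2.0051) x1=(1.4007, -1.9457)
step 27: x0=(-0.5308, 2.0140) x1=(1.4150, -1.9547)
step 28: x0=(-0.5240, 2.0228) x1=(1.4292, -1.9637)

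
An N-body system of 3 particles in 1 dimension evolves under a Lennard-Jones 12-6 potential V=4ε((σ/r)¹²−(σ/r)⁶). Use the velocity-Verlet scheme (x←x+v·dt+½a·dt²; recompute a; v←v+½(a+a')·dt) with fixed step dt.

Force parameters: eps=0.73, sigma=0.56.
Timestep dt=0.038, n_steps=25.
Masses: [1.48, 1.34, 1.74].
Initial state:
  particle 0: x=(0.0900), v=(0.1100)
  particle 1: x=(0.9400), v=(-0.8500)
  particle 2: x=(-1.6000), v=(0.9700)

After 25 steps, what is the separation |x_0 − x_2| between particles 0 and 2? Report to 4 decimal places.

step 0: x0=(0.0900) x1=(0.9400) x2=(-1.6000)
step 1: x0=(0.0949) x1=(0.9069) x2=(-1.5631)
step 2: x0=(0.1015) x1=(0.8719) x2=(-1.5263)
step 3: x0=(0.1104) x1=(0.8343) x2=(-1.4894)
step 4: x0=(0.1222) x1=(0.7936) x2=(-1.4524)
step 5: x0=(0.1367) x1=(0.7497) x2=(-1.4155)
step 6: x0=(0.1486) x1=(0.7088) x2=(-1.3786)
step 7: x0=(0.1301) x1=(0.7014) x2=(-1.3416)
step 8: x0=(0.0910) x1=(0.7167) x2=(-1.3046)
step 9: x0=(0.0514) x1=(0.7325) x2=(-1.2675)
step 10: x0=(0.0147) x1=(0.7450) x2=(-1.2304)
step 11: x0=(-0.0192) x1=(0.7543) x2=(-1.1931)
step 12: x0=(-0.0511) x1=(0.7612) x2=(-1.1558)
step 13: x0=(-0.0814) x1=(0.7660) x2=(-1.1182)
step 14: x0=(-0.1108) x1=(0.7694) x2=(-1.0802)
step 15: x0=(-0.1396) x1=(0.7715) x2=(-1.0418)
step 16: x0=(-0.1685) x1=(0.7725) x2=(-1.0025)
step 17: x0=(-0.1982) x1=(0.7728) x2=(-0.9619)
step 18: x0=(-0.2296) x1=(0.7724) x2=(-0.9193)
step 19: x0=(-0.2637) x1=(0.7714) x2=(-0.8741)
step 20: x0=(-0.2941) x1=(0.7700) x2=(-0.8316)
step 21: x0=(-0.2608) x1=(0.7682) x2=(-0.8430)
step 22: x0=(-0.2134) x1=(0.7659) x2=(-0.8659)
step 23: x0=(-0.1677) x1=(0.7630) x2=(-0.8871)
step 24: x0=(-0.1241) x1=(0.7592) x2=(-0.9057)
step 25: x0=(-0.0815) x1=(0.7541) x2=(-0.9225)

0.8410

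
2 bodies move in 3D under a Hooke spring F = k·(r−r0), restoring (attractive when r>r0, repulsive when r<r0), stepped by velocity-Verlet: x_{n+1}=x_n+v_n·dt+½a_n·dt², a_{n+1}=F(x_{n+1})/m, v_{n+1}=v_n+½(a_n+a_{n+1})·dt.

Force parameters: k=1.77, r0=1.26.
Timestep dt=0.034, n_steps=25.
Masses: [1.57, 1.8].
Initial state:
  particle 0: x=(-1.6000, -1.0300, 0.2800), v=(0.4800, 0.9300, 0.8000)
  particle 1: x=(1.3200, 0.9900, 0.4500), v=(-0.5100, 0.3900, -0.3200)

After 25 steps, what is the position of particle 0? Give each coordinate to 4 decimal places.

step 0: x0=(-1.6000, -1.0300, 0.2800) x1=(1.3200, 0.9900, 0.4500)
step 1: x0=(-1.5825, -0.9975, 0.3073) x1=(1.3016, 1.0025, 0.4391)
step 2: x0=(-1.5625, -0.9634, 0.3347) x1=(1.2811, 1.0136, 0.4280)
step 3: x0=(-1.5402, -0.9276, 0.3621) x1=(1.2585, 1.0232, 0.4169)
step 4: x0=(-1.5156, -0.8902, 0.3896) x1=(1.2339, 1.0314, 0.4058)
step 5: x0=(-1.4887, -0.8513, 0.4171) x1=(1.2074, 1.0383, 0.3946)
step 6: x0=(-1.4597, -0.8108, 0.4446) x1=(1.1790, 1.0439, 0.3835)
step 7: x0=(-1.4286, -0.7689, 0.4721) x1=(1.1487, 1.0481, 0.3724)
step 8: x0=(-1.3954, -0.7255, 0.4995) x1=(1.1167, 1.0511, 0.3613)
step 9: x0=(-1.3604, -0.6808, 0.5267) x1=(1.0830, 1.0530, 0.3504)
step 10: x0=(-1.3234, -0.6347, 0.5539) x1=(1.0477, 1.0536, 0.3396)
step 11: x0=(-1.2848, -0.5874, 0.5808) x1=(1.0109, 1.0532, 0.3289)
step 12: x0=(-1.2444, -0.5390, 0.6076) x1=(0.9726, 1.0518, 0.3184)
step 13: x0=(-1.2025, -0.4894, 0.6342) x1=(0.9329, 1.0494, 0.3080)
step 14: x0=(-1.1592, -0.4387, 0.6606) x1=(0.8920, 1.0460, 0.2979)
step 15: x0=(-1.1145, -0.3871, 0.6867) x1=(0.8499, 1.0418, 0.2879)
step 16: x0=(-1.0685, -0.3345, 0.7126) x1=(0.8067, 1.0368, 0.2782)
step 17: x0=(-1.0214, -0.2811, 0.7382) x1=(0.7625, 1.0311, 0.2687)
step 18: x0=(-0.9732, -0.2270, 0.7635) x1=(0.7174, 1.0247, 0.2595)
step 19: x0=(-0.9242, -0.1722, 0.7886) x1=(0.6715, 1.0177, 0.2505)
step 20: x0=(-0.8743, -0.1168, 0.8134) x1=(0.6249, 1.0102, 0.2417)
step 21: x0=(-0.8238, -0.0608, 0.8379) x1=(0.5777, 1.0023, 0.2331)
step 22: x0=(-0.7726, -0.0044, 0.8622) x1=(0.5300, 0.9939, 0.2248)
step 23: x0=(-0.7210, 0.0523, 0.8862) x1=(0.4819, 0.9853, 0.2167)
step 24: x0=(-0.6689, 0.1094, 0.9100) x1=(0.4334, 0.9763, 0.2088)
step 25: x0=(-0.6166, 0.1667, 0.9336) x1=(0.3847, 0.9672, 0.2010)

(-0.6166, 0.1667, 0.9336)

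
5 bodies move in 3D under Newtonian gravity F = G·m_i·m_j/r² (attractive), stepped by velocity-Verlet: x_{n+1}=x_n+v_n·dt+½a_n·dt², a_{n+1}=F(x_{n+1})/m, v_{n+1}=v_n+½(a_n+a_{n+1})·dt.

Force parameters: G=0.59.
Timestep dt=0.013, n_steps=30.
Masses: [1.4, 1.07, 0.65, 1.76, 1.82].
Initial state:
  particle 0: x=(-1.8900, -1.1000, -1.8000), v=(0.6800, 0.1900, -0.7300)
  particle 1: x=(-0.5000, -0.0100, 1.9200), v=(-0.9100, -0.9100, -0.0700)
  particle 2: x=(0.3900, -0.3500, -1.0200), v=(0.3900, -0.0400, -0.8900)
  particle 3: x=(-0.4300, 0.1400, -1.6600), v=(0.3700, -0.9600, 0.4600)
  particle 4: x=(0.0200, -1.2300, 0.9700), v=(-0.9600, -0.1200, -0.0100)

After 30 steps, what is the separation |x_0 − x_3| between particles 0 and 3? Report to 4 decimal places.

1.6377

step 0: x0=(-1.8900, -1.1000, -1.8000) x1=(-0.5000, -0.0100, 1.9200) x2=(0.3900, -0.3500, -1.0200) x3=(-0.4300, 0.1400, -1.6600) x4=(0.0200, -1.2300, 0.9700)
step 1: x0=(-1.8811, -1.0975, -1.8095) x1=(-0.5118, -0.0219, 1.9191) x2=(0.3950, -0.3505, -1.0316) x3=(-0.4252, 0.1275, -1.6540) x4=(0.0075, -1.2315, 0.9699)
step 2: x0=(-1.8722, -1.0950, -1.8189) x1=(-0.5236, -0.0338, 1.9180) x2=(0.3999, -0.3510, -1.0432) x3=(-0.4204, 0.1149, -1.6479) x4=(-0.0050, -1.2330, 0.9697)
step 3: x0=(-1.8632, -1.0924, -1.8284) x1=(-0.5354, -0.0457, 1.9170) x2=(0.4046, -0.3514, -1.0549) x3=(-0.4155, 0.1023, -1.6418) x4=(-0.0175, -1.2345, 0.9695)
step 4: x0=(-1.8542, -1.0898, -1.8378) x1=(-0.5471, -0.0577, 1.9158) x2=(0.4092, -0.3518, -1.0666) x3=(-0.4107, 0.0896, -1.6357) x4=(-0.0301, -1.2359, 0.9694)
step 5: x0=(-1.8451, -1.0872, -1.8471) x1=(-0.5589, -0.0698, 1.9146) x2=(0.4137, -0.3521, -1.0783) x3=(-0.4058, 0.0769, -1.6295) x4=(-0.0427, -1.2372, 0.9692)
step 6: x0=(-1.8359, -1.0845, -1.8565) x1=(-0.5706, -0.0820, 1.9133) x2=(0.4180, -0.3524, -1.0901) x3=(-0.4009, 0.0641, -1.6232) x4=(-0.0552, -1.2385, 0.9689)
step 7: x0=(-1.8267, -1.0818, -1.8658) x1=(-0.5823, -0.0941, 1.9119) x2=(0.4222, -0.3527, -1.1020) x3=(-0.3961, 0.0513, -1.6169) x4=(-0.0679, -1.2398, 0.9687)
step 8: x0=(-1.8174, -1.0791, -1.8751) x1=(-0.5939, -0.1064, 1.9105) x2=(0.4262, -0.3529, -1.1138) x3=(-0.3912, 0.0384, -1.6105) x4=(-0.0805, -1.2410, 0.9685)
step 9: x0=(-1.8081, -1.0763, -1.8843) x1=(-0.6056, -0.1187, 1.9090) x2=(0.4301, -0.3531, -1.1258) x3=(-0.3862, 0.0254, -1.6041) x4=(-0.0931, -1.2422, 0.9682)
step 10: x0=(-1.7987, -1.0735, -1.8935) x1=(-0.6172, -0.1310, 1.9074) x2=(0.4338, -0.3532, -1.1377) x3=(-0.3813, 0.0124, -1.5977) x4=(-0.1058, -1.2433, 0.9679)
step 11: x0=(-1.7892, -1.0707, -1.9027) x1=(-0.6288, -0.1434, 1.9058) x2=(0.4373, -0.3533, -1.1497) x3=(-0.3763, -0.0007, -1.5911) x4=(-0.1185, -1.2444, 0.9677)
step 12: x0=(-1.7797, -1.0678, -1.9119) x1=(-0.6403, -0.1559, 1.9041) x2=(0.4406, -0.3534, -1.1618) x3=(-0.3713, -0.0138, -1.5846) x4=(-0.1312, -1.2454, 0.9674)
step 13: x0=(-1.7701, -1.0649, -1.9210) x1=(-0.6518, -0.1684, 1.9022) x2=(0.4438, -0.3534, -1.1739) x3=(-0.3663, -0.0270, -1.5780) x4=(-0.1440, -1.2464, 0.9671)
step 14: x0=(-1.7605, -1.0620, -1.9301) x1=(-0.6633, -0.1810, 1.9004) x2=(0.4468, -0.3533, -1.1861) x3=(-0.3613, -0.0403, -1.5713) x4=(-0.1567, -1.2474, 0.9667)
step 15: x0=(-1.7507, -1.0590, -1.9391) x1=(-0.6748, -0.1936, 1.8984) x2=(0.4495, -0.3532, -1.1983) x3=(-0.3563, -0.0536, -1.5646) x4=(-0.1695, -1.2483, 0.9664)
step 16: x0=(-1.7410, -1.0559, -1.9481) x1=(-0.6863, -0.2063, 1.8964) x2=(0.4521, -0.3531, -1.2106) x3=(-0.3512, -0.0670, -1.5578) x4=(-0.1823, -1.2491, 0.9661)
step 17: x0=(-1.7311, -1.0529, -1.9571) x1=(-0.6977, -0.2191, 1.8943) x2=(0.4544, -0.3529, -1.2229) x3=(-0.3460, -0.0804, -1.5510) x4=(-0.1951, -1.2499, 0.9657)
step 18: x0=(-1.7212, -1.0498, -1.9661) x1=(-0.7091, -0.2319, 1.8921) x2=(0.4565, -0.3526, -1.2352) x3=(-0.3409, -0.0939, -1.5441) x4=(-0.2080, -1.2506, 0.9654)
step 19: x0=(-1.7112, -1.0467, -1.9750) x1=(-0.7204, -0.2448, 1.8898) x2=(0.4584, -0.3524, -1.2477) x3=(-0.3357, -0.1075, -1.5372) x4=(-0.2208, -1.2513, 0.9650)
step 20: x0=(-1.7012, -1.0435, -1.9838) x1=(-0.7317, -0.2577, 1.8874) x2=(0.4601, -0.3520, -1.2601) x3=(-0.3305, -0.1211, -1.5303) x4=(-0.2337, -1.2520, 0.9646)
step 21: x0=(-1.6911, -1.0403, -1.9927) x1=(-0.7430, -0.2707, 1.8850) x2=(0.4615, -0.3517, -1.2726) x3=(-0.3252, -0.1348, -1.5233) x4=(-0.2466, -1.2526, 0.9642)
step 22: x0=(-1.6809, -1.0371, -2.0014) x1=(-0.7543, -0.2838, 1.8825) x2=(0.4626, -0.3513, -1.2852) x3=(-0.3199, -0.1485, -1.5162) x4=(-0.2595, -1.2531, 0.9638)
step 23: x0=(-1.6707, -1.0338, -2.0102) x1=(-0.7655, -0.2969, 1.8798) x2=(0.4635, -0.3508, -1.2977) x3=(-0.3146, -0.1623, -1.5092) x4=(-0.2725, -1.2536, 0.9634)
step 24: x0=(-1.6603, -1.0305, -2.0189) x1=(-0.7767, -0.3101, 1.8771) x2=(0.4641, -0.3503, -1.3104) x3=(-0.3092, -0.1761, -1.5020) x4=(-0.2855, -1.2541, 0.9630)
step 25: x0=(-1.6500, -1.0271, -2.0275) x1=(-0.7879, -0.3233, 1.8744) x2=(0.4645, -0.3498, -1.3230) x3=(-0.3037, -0.1901, -1.4949) x4=(-0.2984, -1.2545, 0.9625)
step 26: x0=(-1.6395, -1.0238, -2.0361) x1=(-0.7990, -0.3366, 1.8715) x2=(0.4645, -0.3492, -1.3357) x3=(-0.2982, -0.2040, -1.4877) x4=(-0.3115, -1.2548, 0.9621)
step 27: x0=(-1.6290, -1.0203, -2.0447) x1=(-0.8101, -0.3500, 1.8685) x2=(0.4642, -0.3486, -1.3484) x3=(-0.2926, -0.2180, -1.4804) x4=(-0.3245, -1.2551, 0.9617)
step 28: x0=(-1.6184, -1.0169, -2.0532) x1=(-0.8211, -0.3634, 1.8654) x2=(0.4636, -0.3479, -1.3612) x3=(-0.2870, -0.2321, -1.4732) x4=(-0.3375, -1.2554, 0.9612)
step 29: x0=(-1.6077, -1.0134, -2.0617) x1=(-0.8322, -0.3770, 1.8623) x2=(0.4627, -0.3473, -1.3740) x3=(-0.2813, -0.2462, -1.4658) x4=(-0.3506, -1.2556, 0.9608)
step 30: x0=(-1.5970, -1.0099, -2.0701) x1=(-0.8431, -0.3905, 1.8590) x2=(0.4615, -0.3466, -1.3868) x3=(-0.2755, -0.2604, -1.4585) x4=(-0.3637, -1.2557, 0.9603)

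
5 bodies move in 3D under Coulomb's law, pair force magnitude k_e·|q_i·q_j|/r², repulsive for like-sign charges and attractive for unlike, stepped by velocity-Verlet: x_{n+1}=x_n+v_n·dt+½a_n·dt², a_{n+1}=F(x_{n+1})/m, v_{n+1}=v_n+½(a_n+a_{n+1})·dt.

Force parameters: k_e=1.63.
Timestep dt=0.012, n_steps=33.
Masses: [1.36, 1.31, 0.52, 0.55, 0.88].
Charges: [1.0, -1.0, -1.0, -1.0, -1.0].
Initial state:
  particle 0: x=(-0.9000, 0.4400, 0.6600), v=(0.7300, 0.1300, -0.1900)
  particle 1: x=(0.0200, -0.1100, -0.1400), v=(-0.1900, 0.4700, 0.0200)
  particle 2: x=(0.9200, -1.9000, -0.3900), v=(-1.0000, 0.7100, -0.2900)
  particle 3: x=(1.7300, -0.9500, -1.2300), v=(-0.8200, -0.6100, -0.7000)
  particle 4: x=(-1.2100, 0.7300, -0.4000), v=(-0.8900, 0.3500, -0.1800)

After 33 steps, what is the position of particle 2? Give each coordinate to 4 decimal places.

step 0: x0=(-0.9000, 0.4400, 0.6600) x1=(0.0200, -0.1100, -0.1400) x2=(0.9200, -1.9000, -0.3900) x3=(1.7300, -0.9500, -1.2300) x4=(-1.2100, 0.7300, -0.4000)
step 1: x0=(-0.8912, 0.4415, 0.6576) x1=(0.0177, -0.1043, -0.1397) x2=(0.9080, -1.8916, -0.3934) x3=(1.7202, -0.9573, -1.2385) x4=(-1.2207, 0.7342, -0.4021)
step 2: x0=(-0.8824, 0.4431, 0.6551) x1=(0.0153, -0.0986, -0.1393) x2=(0.8959, -1.8834, -0.3967) x3=(1.7107, -0.9645, -1.2471) x4=(-1.2315, 0.7385, -0.4040)
step 3: x0=(-0.8735, 0.4446, 0.6523) x1=(0.0129, -0.0928, -0.1388) x2=(0.8837, -1.8754, -0.3999) x3=(1.7013, -0.9716, -1.2558) x4=(-1.2424, 0.7428, -0.4057)
step 4: x0=(-0.8646, 0.4460, 0.6493) x1=(0.0104, -0.0870, -0.1382) x2=(0.8715, -1.8677, -0.4030) x3=(1.6920, -0.9786, -1.2647) x4=(-1.2533, 0.7471, -0.4073)
step 5: x0=(-0.8556, 0.4475, 0.6462) x1=(0.0079, -0.0811, -0.1376) x2=(0.8592, -1.8602, -0.4060) x3=(1.6830, -0.9856, -1.2738) x4=(-1.2642, 0.7515, -0.4087)
step 6: x0=(-0.8465, 0.4489, 0.6428) x1=(0.0053, -0.0752, -0.1368) x2=(0.8469, -1.8528, -0.4088) x3=(1.6741, -0.9925, -1.2830) x4=(-1.2753, 0.7559, -0.4099)
step 7: x0=(-0.8375, 0.4503, 0.6393) x1=(0.0027, -0.0692, -0.1359) x2=(0.8345, -1.8457, -0.4115) x3=(1.6654, -0.9993, -1.2923) x4=(-1.2864, 0.7604, -0.4110)
step 8: x0=(-0.8283, 0.4516, 0.6356) x1=(-0.0000, -0.0631, -0.1348) x2=(0.8220, -1.8389, -0.4141) x3=(1.6569, -1.0060, -1.3018) x4=(-1.2975, 0.7649, -0.4119)
step 9: x0=(-0.8192, 0.4529, 0.6317) x1=(-0.0028, -0.0570, -0.1337) x2=(0.8094, -1.8322, -0.4165) x3=(1.6486, -1.0127, -1.3114) x4=(-1.3087, 0.7694, -0.4127)
step 10: x0=(-0.8100, 0.4542, 0.6276) x1=(-0.0057, -0.0508, -0.1325) x2=(0.7968, -1.8257, -0.4189) x3=(1.6404, -1.0193, -1.3212) x4=(-1.3199, 0.7740, -0.4133)
step 11: x0=(-0.8007, 0.4554, 0.6233) x1=(-0.0086, -0.0445, -0.1311) x2=(0.7841, -1.8195, -0.4211) x3=(1.6324, -1.0258, -1.3312) x4=(-1.3312, 0.7786, -0.4138)
step 12: x0=(-0.7914, 0.4566, 0.6188) x1=(-0.0115, -0.0381, -0.1297) x2=(0.7713, -1.8135, -0.4232) x3=(1.6246, -1.0323, -1.3413) x4=(-1.3425, 0.7832, -0.4141)
step 13: x0=(-0.7820, 0.4578, 0.6141) x1=(-0.0146, -0.0317, -0.1281) x2=(0.7584, -1.8076, -0.4251) x3=(1.6170, -1.0386, -1.3515) x4=(-1.3539, 0.7879, -0.4143)
step 14: x0=(-0.7726, 0.4589, 0.6092) x1=(-0.0177, -0.0252, -0.1264) x2=(0.7455, -1.8020, -0.4269) x3=(1.6095, -1.0450, -1.3619) x4=(-1.3653, 0.7926, -0.4144)
step 15: x0=(-0.7632, 0.4599, 0.6042) x1=(-0.0208, -0.0186, -0.1246) x2=(0.7325, -1.7966, -0.4286) x3=(1.6022, -1.0512, -1.3725) x4=(-1.3767, 0.7974, -0.4143)
step 16: x0=(-0.7536, 0.4610, 0.5989) x1=(-0.0241, -0.0120, -0.1226) x2=(0.7194, -1.7914, -0.4302) x3=(1.5951, -1.0574, -1.3832) x4=(-1.3881, 0.8021, -0.4141)
step 17: x0=(-0.7441, 0.4619, 0.5935) x1=(-0.0274, -0.0053, -0.1205) x2=(0.7062, -1.7863, -0.4316) x3=(1.5881, -1.0636, -1.3941) x4=(-1.3996, 0.8069, -0.4138)
step 18: x0=(-0.7345, 0.4628, 0.5878) x1=(-0.0308, 0.0016, -0.1183) x2=(0.6930, -1.7815, -0.4329) x3=(1.5814, -1.0697, -1.4051) x4=(-1.4111, 0.8118, -0.4133)
step 19: x0=(-0.7248, 0.4637, 0.5820) x1=(-0.0343, 0.0085, -0.1160) x2=(0.6797, -1.7769, -0.4340) x3=(1.5748, -1.0757, -1.4163) x4=(-1.4227, 0.8167, -0.4128)
step 20: x0=(-0.7151, 0.4645, 0.5760) x1=(-0.0378, 0.0155, -0.1135) x2=(0.6663, -1.7724, -0.4351) x3=(1.5683, -1.0817, -1.4276) x4=(-1.4342, 0.8216, -0.4121)
step 21: x0=(-0.7053, 0.4653, 0.5697) x1=(-0.0415, 0.0226, -0.1109) x2=(0.6528, -1.7681, -0.4360) x3=(1.5620, -1.0876, -1.4391) x4=(-1.4458, 0.8265, -0.4113)
step 22: x0=(-0.6955, 0.4660, 0.5633) x1=(-0.0452, 0.0297, -0.1081) x2=(0.6393, -1.7641, -0.4367) x3=(1.5559, -1.0935, -1.4508) x4=(-1.4574, 0.8315, -0.4103)
step 23: x0=(-0.6856, 0.4666, 0.5567) x1=(-0.0490, 0.0370, -0.1052) x2=(0.6256, -1.7602, -0.4374) x3=(1.5500, -1.0993, -1.4626) x4=(-1.4691, 0.8365, -0.4093)
step 24: x0=(-0.6756, 0.4672, 0.5498) x1=(-0.0529, 0.0444, -0.1021) x2=(0.6119, -1.7564, -0.4379) x3=(1.5442, -1.1051, -1.4745) x4=(-1.4807, 0.8415, -0.4082)
step 25: x0=(-0.6656, 0.4676, 0.5428) x1=(-0.0569, 0.0519, -0.0989) x2=(0.5981, -1.7529, -0.4383) x3=(1.5386, -1.1109, -1.4866) x4=(-1.4924, 0.8466, -0.4069)
step 26: x0=(-0.6555, 0.4681, 0.5355) x1=(-0.0610, 0.0595, -0.0955) x2=(0.5843, -1.7495, -0.4385) x3=(1.5331, -1.1166, -1.4989) x4=(-1.5040, 0.8516, -0.4056)
step 27: x0=(-0.6453, 0.4684, 0.5281) x1=(-0.0652, 0.0672, -0.0920) x2=(0.5703, -1.7463, -0.4386) x3=(1.5278, -1.1222, -1.5113) x4=(-1.5157, 0.8568, -0.4042)
step 28: x0=(-0.6351, 0.4687, 0.5204) x1=(-0.0695, 0.0750, -0.0883) x2=(0.5563, -1.7433, -0.4386) x3=(1.5226, -1.1279, -1.5238) x4=(-1.5274, 0.8619, -0.4026)
step 29: x0=(-0.6247, 0.4688, 0.5125) x1=(-0.0739, 0.0830, -0.0844) x2=(0.5422, -1.7404, -0.4385) x3=(1.5176, -1.1335, -1.5365) x4=(-1.5392, 0.8671, -0.4010)
step 30: x0=(-0.6143, 0.4689, 0.5044) x1=(-0.0784, 0.0910, -0.0803) x2=(0.5281, -1.7376, -0.4383) x3=(1.5127, -1.1391, -1.5493) x4=(-1.5509, 0.8723, -0.3993)
step 31: x0=(-0.6038, 0.4689, 0.4961) x1=(-0.0831, 0.0992, -0.0760) x2=(0.5138, -1.7351, -0.4379) x3=(1.5080, -1.1446, -1.5623) x4=(-1.5626, 0.8775, -0.3975)
step 32: x0=(-0.5932, 0.4688, 0.4875) x1=(-0.0879, 0.1075, -0.0716) x2=(0.4995, -1.7327, -0.4374) x3=(1.5034, -1.1501, -1.5754) x4=(-1.5744, 0.8828, -0.3956)
step 33: x0=(-0.5825, 0.4686, 0.4787) x1=(-0.0928, 0.1160, -0.0669) x2=(0.4851, -1.7304, -0.4368) x3=(1.4990, -1.1556, -1.5886) x4=(-1.5861, 0.8881, -0.3937)

(0.4851, -1.7304, -0.4368)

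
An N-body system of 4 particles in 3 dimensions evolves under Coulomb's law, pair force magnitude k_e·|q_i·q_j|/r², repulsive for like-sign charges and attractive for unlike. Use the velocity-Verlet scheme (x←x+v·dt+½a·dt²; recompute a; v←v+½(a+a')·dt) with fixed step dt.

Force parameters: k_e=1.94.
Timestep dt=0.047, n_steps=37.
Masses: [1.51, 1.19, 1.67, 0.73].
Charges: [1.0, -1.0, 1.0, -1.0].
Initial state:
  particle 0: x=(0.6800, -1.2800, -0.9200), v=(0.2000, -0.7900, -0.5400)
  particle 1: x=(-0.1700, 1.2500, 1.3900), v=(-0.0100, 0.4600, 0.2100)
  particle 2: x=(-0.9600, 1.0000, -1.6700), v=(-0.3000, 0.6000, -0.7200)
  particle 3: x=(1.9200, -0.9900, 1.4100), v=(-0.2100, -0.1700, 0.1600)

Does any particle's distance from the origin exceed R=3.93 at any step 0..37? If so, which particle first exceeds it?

step 0: x0=(0.6800, -1.2800, -0.9200) x1=(-0.1700, 1.2500, 1.3900) x2=(-0.9600, 1.0000, -1.6700) x3=(1.9200, -0.9900, 1.4100)
step 1: x0=(0.6896, -1.3172, -0.9451) x1=(-0.1706, 1.2716, 1.3996) x2=(-0.9741, 1.0283, -1.7037) x3=(1.9101, -0.9982, 1.4171)
step 2: x0=(0.6994, -1.3544, -0.9696) x1=(-0.1715, 1.2933, 1.4087) x2=(-0.9883, 1.0568, -1.7372) x3=(1.9000, -1.0069, 1.4232)
step 3: x0=(0.7096, -1.3916, -0.9935) x1=(-0.1727, 1.3151, 1.4173) x2=(-1.0024, 1.0855, -1.7704) x3=(1.8899, -1.0159, 1.4285)
step 4: x0=(0.7200, -1.4289, -1.0170) x1=(-0.1741, 1.3369, 1.4254) x2=(-1.0166, 1.1144, -1.8034) x3=(1.8796, -1.0255, 1.4329)
step 5: x0=(0.7307, -1.4662, -1.0398) x1=(-0.1758, 1.3588, 1.4330) x2=(-1.0308, 1.1434, -1.8362) x3=(1.8693, -1.0355, 1.4365)
step 6: x0=(0.7417, -1.5035, -1.0622) x1=(-0.1777, 1.3808, 1.4401) x2=(-1.0450, 1.1726, -1.8687) x3=(1.8588, -1.0460, 1.4392)
step 7: x0=(0.7529, -1.5409, -1.0840) x1=(-0.1799, 1.4029, 1.4468) x2=(-1.0593, 1.2020, -1.9011) x3=(1.8483, -1.0569, 1.4410)
step 8: x0=(0.7644, -1.5782, -1.1053) x1=(-0.1824, 1.4250, 1.4531) x2=(-1.0735, 1.2315, -1.9331) x3=(1.8378, -1.0683, 1.4420)
step 9: x0=(0.7760, -1.6155, -1.1262) x1=(-0.1851, 1.4473, 1.4590) x2=(-1.0877, 1.2611, -1.9650) x3=(1.8272, -1.0801, 1.4422)
step 10: x0=(0.7879, -1.6529, -1.1466) x1=(-0.1880, 1.4696, 1.4644) x2=(-1.1020, 1.2909, -1.9967) x3=(1.8165, -1.0925, 1.4416)
step 11: x0=(0.8000, -1.6902, -1.1664) x1=(-0.1912, 1.4920, 1.4695) x2=(-1.1162, 1.3208, -2.0281) x3=(1.8058, -1.1053, 1.4401)
step 12: x0=(0.8123, -1.7275, -1.1859) x1=(-0.1946, 1.5146, 1.4742) x2=(-1.1304, 1.3508, -2.0594) x3=(1.7950, -1.1186, 1.4378)
step 13: x0=(0.8247, -1.7648, -1.2048) x1=(-0.1982, 1.5372, 1.4785) x2=(-1.1446, 1.3809, -2.0904) x3=(1.7842, -1.1323, 1.4347)
step 14: x0=(0.8374, -1.8021, -1.2234) x1=(-0.2020, 1.5600, 1.4824) x2=(-1.1588, 1.4112, -2.1212) x3=(1.7733, -1.1466, 1.4308)
step 15: x0=(0.8502, -1.8393, -1.2414) x1=(-0.2061, 1.5829, 1.4860) x2=(-1.1730, 1.4415, -2.1518) x3=(1.7624, -1.1613, 1.4262)
step 16: x0=(0.8632, -1.8765, -1.2591) x1=(-0.2103, 1.6059, 1.4892) x2=(-1.1872, 1.4719, -2.1823) x3=(1.7515, -1.1765, 1.4207)
step 17: x0=(0.8763, -1.9136, -1.2763) x1=(-0.2148, 1.6290, 1.4921) x2=(-1.2014, 1.5025, -2.2125) x3=(1.7405, -1.1922, 1.4144)
step 18: x0=(0.8896, -1.9508, -1.2931) x1=(-0.2195, 1.6522, 1.4947) x2=(-1.2155, 1.5331, -2.2425) x3=(1.7295, -1.2084, 1.4074)
step 19: x0=(0.9031, -1.9878, -1.3094) x1=(-0.2243, 1.6755, 1.4969) x2=(-1.2297, 1.5638, -2.2724) x3=(1.7185, -1.2250, 1.3995)
step 20: x0=(0.9166, -2.0248, -1.3254) x1=(-0.2293, 1.6989, 1.4988) x2=(-1.2438, 1.5946, -2.3020) x3=(1.7075, -1.2421, 1.3909)
step 21: x0=(0.9304, -2.0618, -1.3409) x1=(-0.2346, 1.7225, 1.5004) x2=(-1.2579, 1.6254, -2.3315) x3=(1.6964, -1.2597, 1.3815)
step 22: x0=(0.9442, -2.0987, -1.3560) x1=(-0.2400, 1.7462, 1.5018) x2=(-1.2719, 1.6564, -2.3608) x3=(1.6853, -1.2778, 1.3714)
step 23: x0=(0.9582, -2.1355, -1.3708) x1=(-0.2455, 1.7700, 1.5028) x2=(-1.2860, 1.6874, -2.3899) x3=(1.6742, -1.2963, 1.3605)
step 24: x0=(0.9723, -2.1723, -1.3851) x1=(-0.2513, 1.7939, 1.5035) x2=(-1.3000, 1.7184, -2.4188) x3=(1.6630, -1.3154, 1.3488)
step 25: x0=(0.9865, -2.2090, -1.3990) x1=(-0.2572, 1.8179, 1.5040) x2=(-1.3140, 1.7496, -2.4476) x3=(1.6518, -1.3348, 1.3363)
step 26: x0=(1.0008, -2.2456, -1.4126) x1=(-0.2632, 1.8420, 1.5042) x2=(-1.3280, 1.7807, -2.4762) x3=(1.6406, -1.3548, 1.3231)
step 27: x0=(1.0152, -2.2821, -1.4257) x1=(-0.2694, 1.8663, 1.5041) x2=(-1.3420, 1.8120, -2.5046) x3=(1.6294, -1.3752, 1.3091)
step 28: x0=(1.0297, -2.3186, -1.4385) x1=(-0.2758, 1.8906, 1.5037) x2=(-1.3559, 1.8433, -2.5328) x3=(1.6182, -1.3962, 1.2944)
step 29: x0=(1.0444, -2.3550, -1.4508) x1=(-0.2823, 1.9151, 1.5031) x2=(-1.3698, 1.8746, -2.5609) x3=(1.6069, -1.4175, 1.2788)
step 30: x0=(1.0591, -2.3913, -1.4628) x1=(-0.2890, 1.9397, 1.5023) x2=(-1.3837, 1.9060, -2.5888) x3=(1.5956, -1.4394, 1.2626)
step 31: x0=(1.0739, -2.4275, -1.4744) x1=(-0.2958, 1.9644, 1.5012) x2=(-1.3976, 1.9374, -2.6165) x3=(1.5843, -1.4617, 1.2455)
step 32: x0=(1.0888, -2.4636, -1.4856) x1=(-0.3027, 1.9892, 1.4998) x2=(-1.4114, 1.9689, -2.6441) x3=(1.5730, -1.4844, 1.2277)
step 33: x0=(1.1038, -2.4996, -1.4965) x1=(-0.3097, 2.0141, 1.4983) x2=(-1.4252, 2.0004, -2.6715) x3=(1.5617, -1.5077, 1.2091)
step 34: x0=(1.1188, -2.5355, -1.5069) x1=(-0.3169, 2.0391, 1.4965) x2=(-1.4390, 2.0320, -2.6988) x3=(1.5503, -1.5314, 1.1898)
step 35: x0=(1.1339, -2.5713, -1.5170) x1=(-0.3242, 2.0642, 1.4944) x2=(-1.4527, 2.0636, -2.7259) x3=(1.5390, -1.5555, 1.1696)
step 36: x0=(1.1491, -2.6070, -1.5267) x1=(-0.3316, 2.0894, 1.4922) x2=(-1.4665, 2.0952, -2.7528) x3=(1.5276, -1.5802, 1.1487)
step 37: x0=(1.1644, -2.6426, -1.5360) x1=(-0.3392, 2.1147, 1.4897) x2=(-1.4802, 2.1268, -2.7796) x3=(1.5162, -1.6053, 1.1270)

no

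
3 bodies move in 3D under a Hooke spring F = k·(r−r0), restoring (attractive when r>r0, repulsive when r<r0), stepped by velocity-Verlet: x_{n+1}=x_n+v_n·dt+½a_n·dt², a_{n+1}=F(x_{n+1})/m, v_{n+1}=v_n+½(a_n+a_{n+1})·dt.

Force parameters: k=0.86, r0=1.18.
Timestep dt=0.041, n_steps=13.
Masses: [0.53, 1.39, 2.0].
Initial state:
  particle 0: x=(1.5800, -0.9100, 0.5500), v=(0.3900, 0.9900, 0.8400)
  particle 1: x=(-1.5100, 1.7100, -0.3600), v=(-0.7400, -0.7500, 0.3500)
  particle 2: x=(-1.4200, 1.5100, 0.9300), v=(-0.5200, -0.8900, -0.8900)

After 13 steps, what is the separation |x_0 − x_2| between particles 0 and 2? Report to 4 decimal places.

2.5336

step 0: x0=(1.5800, -0.9100, 0.5500) x1=(-1.5100, 1.7100, -0.3600) x2=(-1.4200, 1.5100, 0.9300)
step 1: x0=(1.5901, -0.8646, 0.5839) x1=(-1.5392, 1.6783, -0.3452) x2=(-1.4406, 1.4729, 0.8934)
step 2: x0=(1.5884, -0.8097, 0.6166) x1=(-1.5660, 1.6446, -0.3297) x2=(-1.4596, 1.4347, 0.8565)
step 3: x0=(1.5749, -0.7459, 0.6479) x1=(-1.5905, 1.6092, -0.3135) x2=(-1.4772, 1.3953, 0.8195)
step 4: x0=(1.5495, -0.6736, 0.6776) x1=(-1.6127, 1.5720, -0.2965) x2=(-1.4932, 1.3549, 0.7825)
step 5: x0=(1.5124, -0.5932, 0.7057) x1=(-1.6326, 1.5331, -0.2789) x2=(-1.5077, 1.3134, 0.7454)
step 6: x0=(1.4638, -0.5052, 0.7320) x1=(-1.6502, 1.4928, -0.2608) x2=(-1.5208, 1.2711, 0.7085)
step 7: x0=(1.4040, -0.4103, 0.7564) x1=(-1.6656, 1.4510, -0.2420) x2=(-1.5324, 1.2278, 0.6716)
step 8: x0=(1.3332, -0.3090, 0.7787) x1=(-1.6788, 1.4080, -0.2229) x2=(-1.5426, 1.1838, 0.6350)
step 9: x0=(1.2519, -0.2019, 0.7990) x1=(-1.6900, 1.3639, -0.2032) x2=(-1.5515, 1.1390, 0.5986)
step 10: x0=(1.1606, -0.0898, 0.8171) x1=(-1.6992, 1.3188, -0.1833) x2=(-1.5591, 1.0935, 0.5625)
step 11: x0=(1.0597, 0.0268, 0.8330) x1=(-1.7065, 1.2728, -0.1630) x2=(-1.5654, 1.0474, 0.5268)
step 12: x0=(0.9499, 0.1471, 0.8467) x1=(-1.7121, 1.2262, -0.1425) x2=(-1.5706, 1.0009, 0.4915)
step 13: x0=(0.8318, 0.2706, 0.8582) x1=(-1.7162, 1.1790, -0.1219) x2=(-1.5746, 0.9538, 0.4568)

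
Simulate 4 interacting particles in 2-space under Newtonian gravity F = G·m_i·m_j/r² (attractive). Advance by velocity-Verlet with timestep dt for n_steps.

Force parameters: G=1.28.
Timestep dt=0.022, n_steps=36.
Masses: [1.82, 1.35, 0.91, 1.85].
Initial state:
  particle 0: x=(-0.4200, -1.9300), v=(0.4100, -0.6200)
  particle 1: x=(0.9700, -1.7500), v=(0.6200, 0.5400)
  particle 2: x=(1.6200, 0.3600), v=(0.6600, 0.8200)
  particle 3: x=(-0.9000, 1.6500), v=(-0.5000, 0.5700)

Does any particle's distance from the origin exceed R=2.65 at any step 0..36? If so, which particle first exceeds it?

no

step 0: x0=(-0.4200, -1.9300) x1=(0.9700, -1.7500) x2=(1.6200, 0.3600) x3=(-0.9000, 1.6500)
step 1: x0=(-0.4108, -1.9435) x1=(0.9834, -1.7381) x2=(1.6344, 0.3779) x3=(-0.9109, 1.6625)
step 2: x0=(-0.4011, -1.9569) x1=(0.9961, -1.7260) x2=(1.6485, 0.3957) x3=(-0.9218, 1.6747)
step 3: x0=(-0.3909, -1.9701) x1=(1.0084, -1.7139) x2=(1.6624, 0.4133) x3=(-0.9325, 1.6869)
step 4: x0=(-0.3804, -1.9830) x1=(1.0201, -1.7018) x2=(1.6761, 0.4307) x3=(-0.9432, 1.6989)
step 5: x0=(-0.3694, -1.9958) x1=(1.0312, -1.6895) x2=(1.6895, 0.4479) x3=(-0.9537, 1.7107)
step 6: x0=(-0.3580, -2.0083) x1=(1.0418, -1.6772) x2=(1.7026, 0.4649) x3=(-0.9642, 1.7223)
step 7: x0=(-0.3462, -2.0206) x1=(1.0518, -1.6649) x2=(1.7155, 0.4817) x3=(-0.9746, 1.7338)
step 8: x0=(-0.3339, -2.0328) x1=(1.0614, -1.6525) x2=(1.7282, 0.4983) x3=(-0.9848, 1.7452)
step 9: x0=(-0.3213, -2.0447) x1=(1.0704, -1.6401) x2=(1.7407, 0.5148) x3=(-0.9950, 1.7564)
step 10: x0=(-0.3083, -2.0563) x1=(1.0789, -1.6276) x2=(1.7529, 0.5310) x3=(-1.0050, 1.7675)
step 11: x0=(-0.2948, -2.0677) x1=(1.0868, -1.6152) x2=(1.7649, 0.5471) x3=(-1.0150, 1.7784)
step 12: x0=(-0.2810, -2.0789) x1=(1.0943, -1.6028) x2=(1.7766, 0.5630) x3=(-1.0248, 1.7892)
step 13: x0=(-0.2668, -2.0899) x1=(1.1012, -1.5904) x2=(1.7882, 0.5787) x3=(-1.0346, 1.7998)
step 14: x0=(-0.2522, -2.1006) x1=(1.1077, -1.5779) x2=(1.7995, 0.5942) x3=(-1.0443, 1.8103)
step 15: x0=(-0.2372, -2.1110) x1=(1.1136, -1.5656) x2=(1.8106, 0.6096) x3=(-1.0539, 1.8207)
step 16: x0=(-0.2218, -2.1212) x1=(1.1191, -1.5532) x2=(1.8215, 0.6247) x3=(-1.0633, 1.8309)
step 17: x0=(-0.2061, -2.1312) x1=(1.1240, -1.5409) x2=(1.8322, 0.6397) x3=(-1.0727, 1.8410)
step 18: x0=(-0.1900, -2.1408) x1=(1.1285, -1.5287) x2=(1.8426, 0.6545) x3=(-1.0820, 1.8510)
step 19: x0=(-0.1735, -2.1502) x1=(1.1324, -1.5165) x2=(1.8529, 0.6691) x3=(-1.0912, 1.8609)
step 20: x0=(-0.1566, -2.1594) x1=(1.1359, -1.5044) x2=(1.8629, 0.6835) x3=(-1.1003, 1.8706)
step 21: x0=(-0.1394, -2.1682) x1=(1.1389, -1.4924) x2=(1.8728, 0.6978) x3=(-1.1093, 1.8802)
step 22: x0=(-0.1218, -2.1768) x1=(1.1414, -1.4805) x2=(1.8824, 0.7118) x3=(-1.1182, 1.8896)
step 23: x0=(-0.1038, -2.1850) x1=(1.1435, -1.4686) x2=(1.8918, 0.7257) x3=(-1.1270, 1.8989)
step 24: x0=(-0.0855, -2.1930) x1=(1.1450, -1.4569) x2=(1.9010, 0.7394) x3=(-1.1358, 1.9082)
step 25: x0=(-0.0668, -2.2006) x1=(1.1461, -1.4453) x2=(1.9100, 0.7529) x3=(-1.1444, 1.9172)
step 26: x0=(-0.0478, -2.2079) x1=(1.1467, -1.4339) x2=(1.9189, 0.7662) x3=(-1.1529, 1.9262)
step 27: x0=(-0.0284, -2.2150) x1=(1.1469, -1.4226) x2=(1.9275, 0.7794) x3=(-1.1614, 1.9351)
step 28: x0=(-0.0087, -2.2216) x1=(1.1465, -1.4115) x2=(1.9359, 0.7923) x3=(-1.1697, 1.9438)
step 29: x0=(0.0114, -2.2280) x1=(1.1457, -1.4005) x2=(1.9441, 0.8051) x3=(-1.1780, 1.9524)
step 30: x0=(0.0318, -2.2340) x1=(1.1445, -1.3897) x2=(1.9521, 0.8177) x3=(-1.1861, 1.9609)
step 31: x0=(0.0526, -2.2396) x1=(1.1427, -1.3791) x2=(1.9600, 0.8301) x3=(-1.1942, 1.9693)
step 32: x0=(0.0738, -2.2449) x1=(1.1406, -1.3687) x2=(1.9676, 0.8424) x3=(-1.2022, 1.9775)
step 33: x0=(0.0952, -2.2498) x1=(1.1379, -1.3586) x2=(1.9751, 0.8545) x3=(-1.2101, 1.9857)
step 34: x0=(0.1171, -2.2543) x1=(1.1348, -1.3487) x2=(1.9823, 0.8663) x3=(-1.2179, 1.9937)
step 35: x0=(0.1392, -2.2585) x1=(1.1312, -1.3390) x2=(1.9894, 0.8780) x3=(-1.2256, 2.0017)
step 36: x0=(0.1617, -2.2622) x1=(1.1272, -1.3296) x2=(1.9962, 0.8896) x3=(-1.2332, 2.0095)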